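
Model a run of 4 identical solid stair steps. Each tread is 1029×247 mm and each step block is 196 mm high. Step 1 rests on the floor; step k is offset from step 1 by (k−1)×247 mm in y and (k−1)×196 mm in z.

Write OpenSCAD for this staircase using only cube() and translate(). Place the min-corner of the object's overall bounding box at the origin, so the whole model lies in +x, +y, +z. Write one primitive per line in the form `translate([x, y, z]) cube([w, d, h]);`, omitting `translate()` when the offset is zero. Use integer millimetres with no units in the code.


cube([1029, 247, 196]);
translate([0, 247, 196]) cube([1029, 247, 196]);
translate([0, 494, 392]) cube([1029, 247, 196]);
translate([0, 741, 588]) cube([1029, 247, 196]);


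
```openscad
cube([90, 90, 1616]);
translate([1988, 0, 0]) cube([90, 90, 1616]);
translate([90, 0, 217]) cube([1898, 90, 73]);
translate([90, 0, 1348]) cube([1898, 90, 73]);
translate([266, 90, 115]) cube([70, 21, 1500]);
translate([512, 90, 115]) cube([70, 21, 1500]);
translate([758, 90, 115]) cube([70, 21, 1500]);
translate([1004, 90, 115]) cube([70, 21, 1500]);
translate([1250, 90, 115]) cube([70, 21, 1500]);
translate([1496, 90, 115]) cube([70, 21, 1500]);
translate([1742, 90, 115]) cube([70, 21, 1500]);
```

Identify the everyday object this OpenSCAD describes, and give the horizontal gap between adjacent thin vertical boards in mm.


A fence section. The picket gap is 176 mm.

Two posts, two rails, 7 pickets — a fence section. Span 1898 mm holds 7 pickets of 70 mm with 8 equal gaps: ⌊(1898 − 7·70) / 8⌋ = 176 mm.


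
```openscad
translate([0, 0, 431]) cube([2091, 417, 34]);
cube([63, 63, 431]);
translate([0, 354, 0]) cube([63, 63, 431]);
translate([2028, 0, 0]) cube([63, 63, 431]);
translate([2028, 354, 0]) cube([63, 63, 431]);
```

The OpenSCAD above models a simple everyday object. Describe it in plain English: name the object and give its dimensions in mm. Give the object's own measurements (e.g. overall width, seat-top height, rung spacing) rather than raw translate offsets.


A bench: a 2091×417 mm seat slab, 34 mm thick, top at z = 465 mm, on four 63×63 mm square legs flush with the seat corners and standing on z = 0.


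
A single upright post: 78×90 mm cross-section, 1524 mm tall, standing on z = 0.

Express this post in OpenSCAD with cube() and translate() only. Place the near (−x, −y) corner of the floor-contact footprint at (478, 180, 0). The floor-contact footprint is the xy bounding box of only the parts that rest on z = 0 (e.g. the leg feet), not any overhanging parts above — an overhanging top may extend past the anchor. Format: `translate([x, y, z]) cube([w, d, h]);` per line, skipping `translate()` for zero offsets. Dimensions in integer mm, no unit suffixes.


translate([478, 180, 0]) cube([78, 90, 1524]);


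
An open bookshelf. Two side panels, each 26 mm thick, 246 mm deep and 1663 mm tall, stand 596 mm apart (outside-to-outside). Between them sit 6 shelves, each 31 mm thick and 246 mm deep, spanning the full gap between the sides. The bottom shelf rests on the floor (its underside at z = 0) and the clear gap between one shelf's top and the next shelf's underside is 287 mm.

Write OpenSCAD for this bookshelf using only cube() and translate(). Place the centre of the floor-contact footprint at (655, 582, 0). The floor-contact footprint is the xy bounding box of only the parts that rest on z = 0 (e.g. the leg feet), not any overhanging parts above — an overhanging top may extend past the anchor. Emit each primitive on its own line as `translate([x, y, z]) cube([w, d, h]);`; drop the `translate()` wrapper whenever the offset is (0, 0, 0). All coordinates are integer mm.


translate([357, 459, 0]) cube([26, 246, 1663]);
translate([927, 459, 0]) cube([26, 246, 1663]);
translate([383, 459, 0]) cube([544, 246, 31]);
translate([383, 459, 318]) cube([544, 246, 31]);
translate([383, 459, 636]) cube([544, 246, 31]);
translate([383, 459, 954]) cube([544, 246, 31]);
translate([383, 459, 1272]) cube([544, 246, 31]);
translate([383, 459, 1590]) cube([544, 246, 31]);


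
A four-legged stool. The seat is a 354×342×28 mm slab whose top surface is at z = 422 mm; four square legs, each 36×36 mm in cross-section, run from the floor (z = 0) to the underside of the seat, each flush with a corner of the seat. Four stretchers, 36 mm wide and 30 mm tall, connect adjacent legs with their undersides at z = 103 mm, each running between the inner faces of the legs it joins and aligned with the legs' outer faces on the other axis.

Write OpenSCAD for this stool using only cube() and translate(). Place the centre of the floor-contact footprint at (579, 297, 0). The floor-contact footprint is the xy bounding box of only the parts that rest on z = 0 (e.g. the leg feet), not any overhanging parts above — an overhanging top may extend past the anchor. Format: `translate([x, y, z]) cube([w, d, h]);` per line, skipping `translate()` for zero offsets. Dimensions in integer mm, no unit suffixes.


translate([402, 126, 394]) cube([354, 342, 28]);
translate([402, 126, 0]) cube([36, 36, 394]);
translate([720, 126, 0]) cube([36, 36, 394]);
translate([402, 432, 0]) cube([36, 36, 394]);
translate([720, 432, 0]) cube([36, 36, 394]);
translate([438, 126, 103]) cube([282, 36, 30]);
translate([438, 432, 103]) cube([282, 36, 30]);
translate([402, 162, 103]) cube([36, 270, 30]);
translate([720, 162, 103]) cube([36, 270, 30]);


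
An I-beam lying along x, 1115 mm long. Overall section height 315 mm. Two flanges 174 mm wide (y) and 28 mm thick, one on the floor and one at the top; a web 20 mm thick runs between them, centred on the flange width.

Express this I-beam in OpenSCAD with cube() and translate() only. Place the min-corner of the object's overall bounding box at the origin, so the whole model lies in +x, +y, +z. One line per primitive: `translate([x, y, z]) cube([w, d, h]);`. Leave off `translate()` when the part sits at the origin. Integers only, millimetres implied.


cube([1115, 174, 28]);
translate([0, 77, 28]) cube([1115, 20, 259]);
translate([0, 0, 287]) cube([1115, 174, 28]);


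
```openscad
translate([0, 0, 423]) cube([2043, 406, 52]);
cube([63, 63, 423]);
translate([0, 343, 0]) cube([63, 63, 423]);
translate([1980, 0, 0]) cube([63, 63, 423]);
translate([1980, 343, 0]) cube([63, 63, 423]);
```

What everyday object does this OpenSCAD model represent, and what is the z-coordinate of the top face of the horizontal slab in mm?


A bench. The seat-top height is 475 mm.

A long slab on four corner posts — a bench. The slab sits at z = 423 with thickness 52, so the top is 423 + 52 = 475 mm.


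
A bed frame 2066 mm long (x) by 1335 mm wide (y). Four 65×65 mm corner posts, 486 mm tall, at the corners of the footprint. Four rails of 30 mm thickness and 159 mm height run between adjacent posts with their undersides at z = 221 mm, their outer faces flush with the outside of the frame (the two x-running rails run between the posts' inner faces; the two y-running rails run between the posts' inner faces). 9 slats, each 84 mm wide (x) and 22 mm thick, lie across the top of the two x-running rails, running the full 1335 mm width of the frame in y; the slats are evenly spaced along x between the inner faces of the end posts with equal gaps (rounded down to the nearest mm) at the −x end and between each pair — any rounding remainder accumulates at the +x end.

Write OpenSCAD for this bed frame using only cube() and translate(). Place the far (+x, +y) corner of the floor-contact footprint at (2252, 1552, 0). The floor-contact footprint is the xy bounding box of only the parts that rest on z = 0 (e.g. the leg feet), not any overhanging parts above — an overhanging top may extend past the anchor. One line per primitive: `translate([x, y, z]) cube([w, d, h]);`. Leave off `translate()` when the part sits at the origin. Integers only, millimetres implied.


translate([186, 217, 0]) cube([65, 65, 486]);
translate([186, 1487, 0]) cube([65, 65, 486]);
translate([2187, 217, 0]) cube([65, 65, 486]);
translate([2187, 1487, 0]) cube([65, 65, 486]);
translate([251, 217, 221]) cube([1936, 30, 159]);
translate([251, 1522, 221]) cube([1936, 30, 159]);
translate([186, 282, 221]) cube([30, 1205, 159]);
translate([2222, 282, 221]) cube([30, 1205, 159]);
translate([369, 217, 380]) cube([84, 1335, 22]);
translate([571, 217, 380]) cube([84, 1335, 22]);
translate([773, 217, 380]) cube([84, 1335, 22]);
translate([975, 217, 380]) cube([84, 1335, 22]);
translate([1177, 217, 380]) cube([84, 1335, 22]);
translate([1379, 217, 380]) cube([84, 1335, 22]);
translate([1581, 217, 380]) cube([84, 1335, 22]);
translate([1783, 217, 380]) cube([84, 1335, 22]);
translate([1985, 217, 380]) cube([84, 1335, 22]);


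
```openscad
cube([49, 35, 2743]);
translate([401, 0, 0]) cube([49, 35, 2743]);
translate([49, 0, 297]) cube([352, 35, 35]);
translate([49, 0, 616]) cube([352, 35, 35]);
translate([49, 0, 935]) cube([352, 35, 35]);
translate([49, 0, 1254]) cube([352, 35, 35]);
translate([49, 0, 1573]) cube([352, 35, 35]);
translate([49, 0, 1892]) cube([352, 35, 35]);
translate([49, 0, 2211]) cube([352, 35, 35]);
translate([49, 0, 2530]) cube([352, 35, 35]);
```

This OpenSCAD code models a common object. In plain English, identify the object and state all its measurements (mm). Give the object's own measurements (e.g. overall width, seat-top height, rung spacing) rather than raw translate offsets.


A straight ladder. Two 49×35 mm vertical rails, 2743 mm tall, stand 450 mm apart (outside-to-outside) with their front faces coplanar on the −y side. 8 rungs, each 35 mm deep and 35 mm tall, span between the inner faces of the rails, front faces flush with the rails. The lowest rung's underside is at z = 297 mm and rungs are spaced 319 mm apart (underside to underside).


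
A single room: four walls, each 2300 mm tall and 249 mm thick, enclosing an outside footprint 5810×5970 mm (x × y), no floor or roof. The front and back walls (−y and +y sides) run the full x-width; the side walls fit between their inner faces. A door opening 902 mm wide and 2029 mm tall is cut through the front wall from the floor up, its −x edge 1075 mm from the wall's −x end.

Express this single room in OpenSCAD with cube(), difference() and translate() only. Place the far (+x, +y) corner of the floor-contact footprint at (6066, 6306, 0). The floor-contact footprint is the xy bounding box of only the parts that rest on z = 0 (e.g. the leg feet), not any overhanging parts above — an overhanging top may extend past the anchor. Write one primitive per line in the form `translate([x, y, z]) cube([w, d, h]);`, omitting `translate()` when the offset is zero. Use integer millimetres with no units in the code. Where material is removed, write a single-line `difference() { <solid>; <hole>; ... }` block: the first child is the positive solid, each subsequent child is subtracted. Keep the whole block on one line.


difference() { translate([256, 336, 0]) cube([5810, 249, 2300]); translate([1331, 336, 0]) cube([902, 249, 2029]); }
translate([256, 6057, 0]) cube([5810, 249, 2300]);
translate([256, 585, 0]) cube([249, 5472, 2300]);
translate([5817, 585, 0]) cube([249, 5472, 2300]);


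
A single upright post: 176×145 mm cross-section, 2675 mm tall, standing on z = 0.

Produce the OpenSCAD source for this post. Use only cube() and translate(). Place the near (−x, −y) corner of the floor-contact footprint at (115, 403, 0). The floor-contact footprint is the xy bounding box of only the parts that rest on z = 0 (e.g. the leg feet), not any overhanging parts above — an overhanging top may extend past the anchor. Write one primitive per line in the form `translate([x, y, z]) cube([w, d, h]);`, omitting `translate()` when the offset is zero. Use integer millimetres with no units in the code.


translate([115, 403, 0]) cube([176, 145, 2675]);


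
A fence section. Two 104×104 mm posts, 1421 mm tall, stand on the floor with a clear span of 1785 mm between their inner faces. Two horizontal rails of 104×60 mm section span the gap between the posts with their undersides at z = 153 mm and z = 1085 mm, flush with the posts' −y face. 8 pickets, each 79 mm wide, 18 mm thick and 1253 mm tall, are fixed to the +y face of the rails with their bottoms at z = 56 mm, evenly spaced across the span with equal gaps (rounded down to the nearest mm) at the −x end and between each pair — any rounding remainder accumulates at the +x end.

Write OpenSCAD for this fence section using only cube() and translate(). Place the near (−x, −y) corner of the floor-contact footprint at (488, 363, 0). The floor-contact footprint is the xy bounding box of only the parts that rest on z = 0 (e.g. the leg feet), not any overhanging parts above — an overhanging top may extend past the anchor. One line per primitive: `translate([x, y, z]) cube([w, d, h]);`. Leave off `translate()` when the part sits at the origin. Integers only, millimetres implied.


translate([488, 363, 0]) cube([104, 104, 1421]);
translate([2377, 363, 0]) cube([104, 104, 1421]);
translate([592, 363, 153]) cube([1785, 104, 60]);
translate([592, 363, 1085]) cube([1785, 104, 60]);
translate([720, 467, 56]) cube([79, 18, 1253]);
translate([927, 467, 56]) cube([79, 18, 1253]);
translate([1134, 467, 56]) cube([79, 18, 1253]);
translate([1341, 467, 56]) cube([79, 18, 1253]);
translate([1548, 467, 56]) cube([79, 18, 1253]);
translate([1755, 467, 56]) cube([79, 18, 1253]);
translate([1962, 467, 56]) cube([79, 18, 1253]);
translate([2169, 467, 56]) cube([79, 18, 1253]);


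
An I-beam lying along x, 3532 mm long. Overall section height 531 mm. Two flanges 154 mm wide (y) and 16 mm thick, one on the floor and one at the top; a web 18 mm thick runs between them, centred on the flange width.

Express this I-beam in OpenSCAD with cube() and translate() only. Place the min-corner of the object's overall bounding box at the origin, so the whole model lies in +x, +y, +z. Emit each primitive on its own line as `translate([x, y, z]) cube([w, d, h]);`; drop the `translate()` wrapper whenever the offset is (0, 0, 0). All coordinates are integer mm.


cube([3532, 154, 16]);
translate([0, 68, 16]) cube([3532, 18, 499]);
translate([0, 0, 515]) cube([3532, 154, 16]);


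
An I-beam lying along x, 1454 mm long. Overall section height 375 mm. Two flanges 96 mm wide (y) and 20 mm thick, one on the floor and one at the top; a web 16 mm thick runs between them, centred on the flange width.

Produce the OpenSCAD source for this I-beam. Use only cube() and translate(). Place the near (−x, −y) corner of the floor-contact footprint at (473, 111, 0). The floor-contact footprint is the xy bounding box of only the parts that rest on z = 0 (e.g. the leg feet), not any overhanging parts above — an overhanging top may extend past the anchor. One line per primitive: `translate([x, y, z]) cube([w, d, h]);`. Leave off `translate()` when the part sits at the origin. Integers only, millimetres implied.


translate([473, 111, 0]) cube([1454, 96, 20]);
translate([473, 151, 20]) cube([1454, 16, 335]);
translate([473, 111, 355]) cube([1454, 96, 20]);


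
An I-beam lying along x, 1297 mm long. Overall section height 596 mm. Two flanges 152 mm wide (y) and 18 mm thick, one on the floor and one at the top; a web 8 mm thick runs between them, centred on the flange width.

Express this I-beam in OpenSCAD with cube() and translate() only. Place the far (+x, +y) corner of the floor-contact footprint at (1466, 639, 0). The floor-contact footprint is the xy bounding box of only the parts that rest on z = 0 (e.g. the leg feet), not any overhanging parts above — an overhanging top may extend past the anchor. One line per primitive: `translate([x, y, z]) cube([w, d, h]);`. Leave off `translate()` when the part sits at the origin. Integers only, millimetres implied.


translate([169, 487, 0]) cube([1297, 152, 18]);
translate([169, 559, 18]) cube([1297, 8, 560]);
translate([169, 487, 578]) cube([1297, 152, 18]);


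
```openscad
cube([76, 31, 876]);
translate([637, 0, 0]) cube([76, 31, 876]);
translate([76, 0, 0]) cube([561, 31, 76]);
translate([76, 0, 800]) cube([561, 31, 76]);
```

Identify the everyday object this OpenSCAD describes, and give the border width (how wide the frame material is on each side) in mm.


A picture frame. The border width is 76 mm.

Four thin pieces enclosing a rectangular opening — a picture frame. The two full-height stiles are 876 mm tall; the top rail sits at z = 800 and is 76 mm tall, so the border above the opening is 876 − 800 = 76 mm, matching the stile x-width.


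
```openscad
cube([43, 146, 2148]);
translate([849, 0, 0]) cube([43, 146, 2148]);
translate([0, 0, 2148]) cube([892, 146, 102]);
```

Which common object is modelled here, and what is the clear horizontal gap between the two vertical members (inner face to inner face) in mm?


A door frame. The clear opening width is 806 mm.

Two 2148 mm tall posts with a header on top — a door frame. The left jamb is 43 mm wide at x = 0; the right jamb starts at x = 849. The clear opening is 849 − 43 = 806 mm.


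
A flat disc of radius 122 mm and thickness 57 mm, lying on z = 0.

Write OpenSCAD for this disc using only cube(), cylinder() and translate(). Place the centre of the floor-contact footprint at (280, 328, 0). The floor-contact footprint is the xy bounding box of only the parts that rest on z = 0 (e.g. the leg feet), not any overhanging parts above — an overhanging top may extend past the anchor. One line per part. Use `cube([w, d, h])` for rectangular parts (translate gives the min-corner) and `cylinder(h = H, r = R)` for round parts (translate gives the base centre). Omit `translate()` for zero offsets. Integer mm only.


translate([280, 328, 0]) cylinder(h = 57, r = 122);


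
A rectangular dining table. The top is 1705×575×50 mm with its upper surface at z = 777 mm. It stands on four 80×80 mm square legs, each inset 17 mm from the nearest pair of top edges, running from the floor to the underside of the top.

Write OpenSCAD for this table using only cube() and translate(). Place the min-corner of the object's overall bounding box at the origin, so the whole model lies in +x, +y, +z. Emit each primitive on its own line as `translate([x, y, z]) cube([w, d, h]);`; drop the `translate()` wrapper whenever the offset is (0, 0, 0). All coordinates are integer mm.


translate([0, 0, 727]) cube([1705, 575, 50]);
translate([17, 17, 0]) cube([80, 80, 727]);
translate([1608, 17, 0]) cube([80, 80, 727]);
translate([17, 478, 0]) cube([80, 80, 727]);
translate([1608, 478, 0]) cube([80, 80, 727]);


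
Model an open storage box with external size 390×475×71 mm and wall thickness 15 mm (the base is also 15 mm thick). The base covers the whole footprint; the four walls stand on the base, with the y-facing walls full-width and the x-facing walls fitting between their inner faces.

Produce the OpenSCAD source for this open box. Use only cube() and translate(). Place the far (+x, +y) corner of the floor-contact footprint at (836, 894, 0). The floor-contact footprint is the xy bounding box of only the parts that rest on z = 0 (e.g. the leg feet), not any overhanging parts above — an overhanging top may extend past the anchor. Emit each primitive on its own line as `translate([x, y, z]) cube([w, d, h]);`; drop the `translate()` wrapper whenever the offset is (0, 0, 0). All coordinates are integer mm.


translate([446, 419, 0]) cube([390, 475, 15]);
translate([446, 419, 15]) cube([390, 15, 56]);
translate([446, 879, 15]) cube([390, 15, 56]);
translate([446, 434, 15]) cube([15, 445, 56]);
translate([821, 434, 15]) cube([15, 445, 56]);


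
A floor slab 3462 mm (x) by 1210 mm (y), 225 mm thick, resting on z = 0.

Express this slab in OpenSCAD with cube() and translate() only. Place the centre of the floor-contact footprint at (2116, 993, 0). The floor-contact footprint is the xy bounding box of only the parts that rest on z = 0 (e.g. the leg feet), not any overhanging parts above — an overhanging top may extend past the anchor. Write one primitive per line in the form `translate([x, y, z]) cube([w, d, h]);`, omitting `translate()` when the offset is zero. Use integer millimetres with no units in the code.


translate([385, 388, 0]) cube([3462, 1210, 225]);


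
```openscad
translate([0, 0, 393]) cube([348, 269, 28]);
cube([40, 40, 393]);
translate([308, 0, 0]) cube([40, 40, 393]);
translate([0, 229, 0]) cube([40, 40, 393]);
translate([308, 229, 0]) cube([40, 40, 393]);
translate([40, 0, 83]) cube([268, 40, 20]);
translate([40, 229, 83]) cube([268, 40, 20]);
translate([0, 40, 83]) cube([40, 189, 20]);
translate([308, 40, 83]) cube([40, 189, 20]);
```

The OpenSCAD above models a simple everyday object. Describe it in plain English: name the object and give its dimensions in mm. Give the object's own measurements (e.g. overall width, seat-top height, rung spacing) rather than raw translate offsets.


A simple wooden stool: a rectangular seat 348 mm (x) by 269 mm (y), 28 mm thick, top face at z = 421 mm, on four square legs, each 40×40 mm in cross-section. The legs rest on z = 0, each flush with a corner of the seat. Four stretchers, 40 mm wide and 20 mm tall, connect adjacent legs with their undersides at z = 83 mm, each running between the inner faces of the legs it joins and aligned with the legs' outer faces on the other axis.


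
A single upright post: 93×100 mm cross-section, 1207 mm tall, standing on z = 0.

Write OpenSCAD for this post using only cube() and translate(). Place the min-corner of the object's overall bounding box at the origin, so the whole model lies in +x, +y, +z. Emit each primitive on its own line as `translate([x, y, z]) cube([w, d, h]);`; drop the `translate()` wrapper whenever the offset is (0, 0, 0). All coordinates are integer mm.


cube([93, 100, 1207]);


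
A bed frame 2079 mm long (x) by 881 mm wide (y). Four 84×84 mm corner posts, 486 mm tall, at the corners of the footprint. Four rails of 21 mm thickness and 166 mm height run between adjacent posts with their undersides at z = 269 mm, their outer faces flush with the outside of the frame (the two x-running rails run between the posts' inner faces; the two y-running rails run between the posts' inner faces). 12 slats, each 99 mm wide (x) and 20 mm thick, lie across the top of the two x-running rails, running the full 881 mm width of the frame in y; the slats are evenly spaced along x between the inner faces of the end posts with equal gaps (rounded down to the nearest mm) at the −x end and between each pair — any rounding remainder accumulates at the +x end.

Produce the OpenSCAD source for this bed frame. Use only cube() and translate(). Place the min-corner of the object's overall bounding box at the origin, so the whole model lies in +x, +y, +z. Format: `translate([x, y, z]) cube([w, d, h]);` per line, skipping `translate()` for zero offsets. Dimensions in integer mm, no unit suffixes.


// slat z = rail_z + rail_h = 269 + 166 = 435
// slat gap = ⌊(1911 − 12·99) / 13⌋ = 55
cube([84, 84, 486]);
translate([0, 797, 0]) cube([84, 84, 486]);
translate([1995, 0, 0]) cube([84, 84, 486]);
translate([1995, 797, 0]) cube([84, 84, 486]);
translate([84, 0, 269]) cube([1911, 21, 166]);
translate([84, 860, 269]) cube([1911, 21, 166]);
translate([0, 84, 269]) cube([21, 713, 166]);
translate([2058, 84, 269]) cube([21, 713, 166]);
translate([139, 0, 435]) cube([99, 881, 20]);
translate([293, 0, 435]) cube([99, 881, 20]);
translate([447, 0, 435]) cube([99, 881, 20]);
translate([601, 0, 435]) cube([99, 881, 20]);
translate([755, 0, 435]) cube([99, 881, 20]);
translate([909, 0, 435]) cube([99, 881, 20]);
translate([1063, 0, 435]) cube([99, 881, 20]);
translate([1217, 0, 435]) cube([99, 881, 20]);
translate([1371, 0, 435]) cube([99, 881, 20]);
translate([1525, 0, 435]) cube([99, 881, 20]);
translate([1679, 0, 435]) cube([99, 881, 20]);
translate([1833, 0, 435]) cube([99, 881, 20]);


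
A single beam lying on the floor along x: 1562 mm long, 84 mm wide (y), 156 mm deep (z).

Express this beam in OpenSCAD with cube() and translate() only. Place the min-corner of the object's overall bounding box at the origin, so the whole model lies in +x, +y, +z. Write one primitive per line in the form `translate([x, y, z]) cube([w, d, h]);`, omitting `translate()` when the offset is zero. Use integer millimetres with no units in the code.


cube([1562, 84, 156]);


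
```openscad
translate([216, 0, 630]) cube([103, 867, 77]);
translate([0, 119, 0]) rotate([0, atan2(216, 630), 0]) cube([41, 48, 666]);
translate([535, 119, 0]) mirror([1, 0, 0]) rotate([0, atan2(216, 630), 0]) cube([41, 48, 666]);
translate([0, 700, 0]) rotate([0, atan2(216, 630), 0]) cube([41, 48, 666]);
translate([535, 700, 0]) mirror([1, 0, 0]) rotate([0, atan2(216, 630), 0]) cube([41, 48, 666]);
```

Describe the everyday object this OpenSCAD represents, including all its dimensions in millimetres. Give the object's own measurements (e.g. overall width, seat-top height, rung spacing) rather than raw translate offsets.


A sawhorse. A 103×867×77 mm beam (x, y, z) sits on two A-frame leg pairs. Each pair is two raked legs of 41×48 mm section (48 mm along y) splaying symmetrically in x. Each leg rises 630 mm vertically over 216 mm of horizontal reach and is 666 mm long along its own axis. Every leg's outer bottom edge rests on the floor and its outer top edge meets a bottom edge of the beam — the left legs (tilting toward +x) meet the beam's −x bottom edge, the right legs (their mirror images, tilting toward −x) meet its +x bottom edge — so the leg tops tuck under the beam, the beam's underside is 630 mm above the floor, and the feet are 535 mm apart outside-to-outside with the beam centred between them. The two leg pairs are set in 119 mm from either end of the beam.


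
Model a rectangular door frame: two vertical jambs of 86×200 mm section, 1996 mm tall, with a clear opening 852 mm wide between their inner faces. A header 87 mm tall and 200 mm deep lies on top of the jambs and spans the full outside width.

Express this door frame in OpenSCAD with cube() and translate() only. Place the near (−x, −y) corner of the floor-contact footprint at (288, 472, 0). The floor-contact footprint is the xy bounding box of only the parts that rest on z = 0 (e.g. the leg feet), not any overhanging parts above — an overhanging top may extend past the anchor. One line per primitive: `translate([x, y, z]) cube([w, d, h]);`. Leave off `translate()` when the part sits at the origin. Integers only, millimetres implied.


translate([288, 472, 0]) cube([86, 200, 1996]);
translate([1226, 472, 0]) cube([86, 200, 1996]);
translate([288, 472, 1996]) cube([1024, 200, 87]);


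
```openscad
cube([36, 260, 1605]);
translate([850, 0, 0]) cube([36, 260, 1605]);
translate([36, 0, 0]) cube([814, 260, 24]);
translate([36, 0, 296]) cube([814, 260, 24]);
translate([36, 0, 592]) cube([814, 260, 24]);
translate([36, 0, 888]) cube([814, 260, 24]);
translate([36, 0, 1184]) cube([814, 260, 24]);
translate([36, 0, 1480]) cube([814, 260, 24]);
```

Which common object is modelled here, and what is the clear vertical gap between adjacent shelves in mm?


A bookshelf. The clear shelf gap is 272 mm.

Two tall side panels with 6 horizontal boards between them — a bookshelf. The first two shelf undersides are at z = 0 and z = 296; with shelf thickness 24, the clear gap is 296 − 0 − 24 = 272 mm.


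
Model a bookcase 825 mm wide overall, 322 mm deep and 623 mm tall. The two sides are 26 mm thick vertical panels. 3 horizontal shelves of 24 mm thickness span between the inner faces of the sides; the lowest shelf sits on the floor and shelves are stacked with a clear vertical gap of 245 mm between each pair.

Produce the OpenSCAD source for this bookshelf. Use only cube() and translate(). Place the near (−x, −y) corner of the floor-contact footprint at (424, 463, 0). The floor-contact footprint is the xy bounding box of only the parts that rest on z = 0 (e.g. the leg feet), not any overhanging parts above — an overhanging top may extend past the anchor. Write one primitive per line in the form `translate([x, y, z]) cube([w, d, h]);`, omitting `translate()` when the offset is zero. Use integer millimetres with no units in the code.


translate([424, 463, 0]) cube([26, 322, 623]);
translate([1223, 463, 0]) cube([26, 322, 623]);
translate([450, 463, 0]) cube([773, 322, 24]);
translate([450, 463, 269]) cube([773, 322, 24]);
translate([450, 463, 538]) cube([773, 322, 24]);


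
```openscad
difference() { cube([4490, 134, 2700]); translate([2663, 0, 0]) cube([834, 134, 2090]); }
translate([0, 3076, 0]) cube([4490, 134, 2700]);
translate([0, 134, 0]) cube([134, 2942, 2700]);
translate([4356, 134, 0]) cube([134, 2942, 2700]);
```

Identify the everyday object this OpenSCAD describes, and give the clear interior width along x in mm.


A single room. The interior width is 4222 mm.

Four walls enclosing a rectangle with a door in the front wall — a room. Outside width 4490 minus two 134 mm walls gives 4222 mm.


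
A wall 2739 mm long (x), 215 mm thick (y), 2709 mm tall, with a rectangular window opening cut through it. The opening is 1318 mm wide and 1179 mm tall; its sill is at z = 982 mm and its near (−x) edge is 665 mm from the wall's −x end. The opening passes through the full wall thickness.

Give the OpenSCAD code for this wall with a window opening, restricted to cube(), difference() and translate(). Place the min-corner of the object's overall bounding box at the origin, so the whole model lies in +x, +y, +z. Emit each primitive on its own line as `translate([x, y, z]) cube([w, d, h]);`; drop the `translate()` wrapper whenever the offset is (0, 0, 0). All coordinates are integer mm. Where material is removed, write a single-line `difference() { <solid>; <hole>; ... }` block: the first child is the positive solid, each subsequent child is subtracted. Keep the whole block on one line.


difference() { cube([2739, 215, 2709]); translate([665, 0, 982]) cube([1318, 215, 1179]); }


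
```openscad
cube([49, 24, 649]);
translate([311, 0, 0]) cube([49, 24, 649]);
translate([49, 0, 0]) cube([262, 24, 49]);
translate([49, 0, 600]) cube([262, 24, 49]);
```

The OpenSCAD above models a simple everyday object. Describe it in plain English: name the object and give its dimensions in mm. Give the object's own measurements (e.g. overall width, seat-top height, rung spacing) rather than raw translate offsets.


A rectangular picture frame lying in the x–z plane (depth along y). The opening is 262 mm wide (x) by 551 mm tall (z), surrounded by a border 49 mm wide on all four sides. The frame is 24 mm deep and is made of two full-height vertical stiles with two horizontal rails fitted between them.


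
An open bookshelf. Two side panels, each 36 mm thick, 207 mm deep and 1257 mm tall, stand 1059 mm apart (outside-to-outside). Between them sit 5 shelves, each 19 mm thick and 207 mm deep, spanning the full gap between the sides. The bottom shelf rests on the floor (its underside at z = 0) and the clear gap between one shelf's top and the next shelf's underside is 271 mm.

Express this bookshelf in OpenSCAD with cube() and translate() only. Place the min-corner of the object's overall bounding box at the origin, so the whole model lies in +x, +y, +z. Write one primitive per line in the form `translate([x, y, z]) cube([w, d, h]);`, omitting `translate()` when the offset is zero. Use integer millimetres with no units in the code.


cube([36, 207, 1257]);
translate([1023, 0, 0]) cube([36, 207, 1257]);
translate([36, 0, 0]) cube([987, 207, 19]);
translate([36, 0, 290]) cube([987, 207, 19]);
translate([36, 0, 580]) cube([987, 207, 19]);
translate([36, 0, 870]) cube([987, 207, 19]);
translate([36, 0, 1160]) cube([987, 207, 19]);


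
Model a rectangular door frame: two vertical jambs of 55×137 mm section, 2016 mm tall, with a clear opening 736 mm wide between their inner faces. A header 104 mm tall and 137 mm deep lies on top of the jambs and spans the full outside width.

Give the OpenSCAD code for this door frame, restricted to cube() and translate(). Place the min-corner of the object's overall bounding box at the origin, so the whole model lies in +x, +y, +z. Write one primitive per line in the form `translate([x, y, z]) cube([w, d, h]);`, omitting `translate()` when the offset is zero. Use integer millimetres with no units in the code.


cube([55, 137, 2016]);
translate([791, 0, 0]) cube([55, 137, 2016]);
translate([0, 0, 2016]) cube([846, 137, 104]);


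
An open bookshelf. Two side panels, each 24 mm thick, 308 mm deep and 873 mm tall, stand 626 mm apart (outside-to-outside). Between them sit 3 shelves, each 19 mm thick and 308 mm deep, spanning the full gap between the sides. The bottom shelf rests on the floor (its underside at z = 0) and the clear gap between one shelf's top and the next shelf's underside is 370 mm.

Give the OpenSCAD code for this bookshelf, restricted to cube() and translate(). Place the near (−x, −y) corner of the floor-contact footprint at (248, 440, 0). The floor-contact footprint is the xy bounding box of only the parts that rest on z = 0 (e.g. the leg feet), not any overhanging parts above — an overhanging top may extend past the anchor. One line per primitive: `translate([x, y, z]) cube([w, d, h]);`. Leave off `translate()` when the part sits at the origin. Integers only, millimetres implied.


translate([248, 440, 0]) cube([24, 308, 873]);
translate([850, 440, 0]) cube([24, 308, 873]);
translate([272, 440, 0]) cube([578, 308, 19]);
translate([272, 440, 389]) cube([578, 308, 19]);
translate([272, 440, 778]) cube([578, 308, 19]);


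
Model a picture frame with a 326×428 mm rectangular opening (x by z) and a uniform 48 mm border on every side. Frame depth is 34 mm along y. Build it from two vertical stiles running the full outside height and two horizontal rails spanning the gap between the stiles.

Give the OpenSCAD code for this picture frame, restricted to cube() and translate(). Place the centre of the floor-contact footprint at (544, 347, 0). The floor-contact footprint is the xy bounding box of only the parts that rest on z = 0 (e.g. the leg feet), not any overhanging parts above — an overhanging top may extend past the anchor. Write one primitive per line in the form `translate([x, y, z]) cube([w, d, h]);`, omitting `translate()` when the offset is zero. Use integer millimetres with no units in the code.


translate([333, 330, 0]) cube([48, 34, 524]);
translate([707, 330, 0]) cube([48, 34, 524]);
translate([381, 330, 0]) cube([326, 34, 48]);
translate([381, 330, 476]) cube([326, 34, 48]);


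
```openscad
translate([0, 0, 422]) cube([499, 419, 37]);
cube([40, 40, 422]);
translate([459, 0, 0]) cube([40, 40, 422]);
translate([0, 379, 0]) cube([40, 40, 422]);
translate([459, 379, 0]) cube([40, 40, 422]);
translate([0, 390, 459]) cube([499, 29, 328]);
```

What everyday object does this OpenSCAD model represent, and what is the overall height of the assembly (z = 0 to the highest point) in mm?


A chair. The overall height is 787 mm.

A slab on four corner posts with a tall panel at the back — a chair. The seat slab sits at z = 422 with thickness 37, and the 328 mm backrest starts at the seat top, so the overall height is 422 + 37 + 328 = 787 mm.


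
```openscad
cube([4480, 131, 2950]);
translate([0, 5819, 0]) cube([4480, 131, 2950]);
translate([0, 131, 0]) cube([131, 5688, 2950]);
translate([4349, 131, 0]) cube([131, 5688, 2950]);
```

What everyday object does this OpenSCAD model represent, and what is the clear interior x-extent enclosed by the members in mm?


A house (or room) frame. The interior width is 4218 mm.

Four 2950 mm walls enclosing a rectangle with no floor or roof — a room or house frame. Outside width is 4480 mm and wall thickness is 131 mm, so the interior width is 4480 − 2 × 131 = 4218 mm.


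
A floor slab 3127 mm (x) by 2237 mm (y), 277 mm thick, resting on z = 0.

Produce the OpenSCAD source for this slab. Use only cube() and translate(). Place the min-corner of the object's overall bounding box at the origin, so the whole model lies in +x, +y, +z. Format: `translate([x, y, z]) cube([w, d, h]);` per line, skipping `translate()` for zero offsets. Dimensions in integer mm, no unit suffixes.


cube([3127, 2237, 277]);


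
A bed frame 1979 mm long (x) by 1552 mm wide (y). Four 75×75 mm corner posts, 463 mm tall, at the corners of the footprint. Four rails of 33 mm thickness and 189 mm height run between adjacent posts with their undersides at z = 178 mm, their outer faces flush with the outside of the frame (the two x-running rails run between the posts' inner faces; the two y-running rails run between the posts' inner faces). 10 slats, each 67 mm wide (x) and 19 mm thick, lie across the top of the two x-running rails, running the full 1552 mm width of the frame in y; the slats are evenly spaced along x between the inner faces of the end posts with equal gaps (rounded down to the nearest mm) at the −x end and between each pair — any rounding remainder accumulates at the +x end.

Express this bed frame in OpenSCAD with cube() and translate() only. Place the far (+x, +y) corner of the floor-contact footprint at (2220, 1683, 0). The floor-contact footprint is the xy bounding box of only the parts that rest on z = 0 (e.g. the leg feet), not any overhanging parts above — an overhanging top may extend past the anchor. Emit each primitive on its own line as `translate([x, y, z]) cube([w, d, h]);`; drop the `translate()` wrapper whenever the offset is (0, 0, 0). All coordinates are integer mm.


translate([241, 131, 0]) cube([75, 75, 463]);
translate([241, 1608, 0]) cube([75, 75, 463]);
translate([2145, 131, 0]) cube([75, 75, 463]);
translate([2145, 1608, 0]) cube([75, 75, 463]);
translate([316, 131, 178]) cube([1829, 33, 189]);
translate([316, 1650, 178]) cube([1829, 33, 189]);
translate([241, 206, 178]) cube([33, 1402, 189]);
translate([2187, 206, 178]) cube([33, 1402, 189]);
translate([421, 131, 367]) cube([67, 1552, 19]);
translate([593, 131, 367]) cube([67, 1552, 19]);
translate([765, 131, 367]) cube([67, 1552, 19]);
translate([937, 131, 367]) cube([67, 1552, 19]);
translate([1109, 131, 367]) cube([67, 1552, 19]);
translate([1281, 131, 367]) cube([67, 1552, 19]);
translate([1453, 131, 367]) cube([67, 1552, 19]);
translate([1625, 131, 367]) cube([67, 1552, 19]);
translate([1797, 131, 367]) cube([67, 1552, 19]);
translate([1969, 131, 367]) cube([67, 1552, 19]);


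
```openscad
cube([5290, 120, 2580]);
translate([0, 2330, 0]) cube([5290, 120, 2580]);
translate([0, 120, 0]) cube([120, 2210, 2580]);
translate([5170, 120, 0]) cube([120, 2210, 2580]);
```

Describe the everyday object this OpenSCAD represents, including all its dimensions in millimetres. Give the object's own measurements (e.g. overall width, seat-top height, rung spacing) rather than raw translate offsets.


The wall frame of a small rectangular building: four walls, each 2580 mm tall and 120 mm thick, enclosing a footprint 5290 mm (x) by 2450 mm (y) outside-to-outside, with no floor or roof. The front and back walls (the −y and +y sides) span the full width; the two side walls fit between them.


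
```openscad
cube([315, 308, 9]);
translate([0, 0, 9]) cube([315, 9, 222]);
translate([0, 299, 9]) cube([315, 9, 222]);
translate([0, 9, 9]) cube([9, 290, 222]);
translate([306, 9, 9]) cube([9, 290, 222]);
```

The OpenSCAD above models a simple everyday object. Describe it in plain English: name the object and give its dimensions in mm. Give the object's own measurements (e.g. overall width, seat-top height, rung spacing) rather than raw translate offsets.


An open-topped rectangular box: outside dimensions 315×308×231 mm, with a uniform wall and base thickness of 9 mm. The base is a full 315×308 slab on the floor; four walls sit on top of the base. The front and back walls (the −y and +y sides) span the full width; the two side walls fit between them.


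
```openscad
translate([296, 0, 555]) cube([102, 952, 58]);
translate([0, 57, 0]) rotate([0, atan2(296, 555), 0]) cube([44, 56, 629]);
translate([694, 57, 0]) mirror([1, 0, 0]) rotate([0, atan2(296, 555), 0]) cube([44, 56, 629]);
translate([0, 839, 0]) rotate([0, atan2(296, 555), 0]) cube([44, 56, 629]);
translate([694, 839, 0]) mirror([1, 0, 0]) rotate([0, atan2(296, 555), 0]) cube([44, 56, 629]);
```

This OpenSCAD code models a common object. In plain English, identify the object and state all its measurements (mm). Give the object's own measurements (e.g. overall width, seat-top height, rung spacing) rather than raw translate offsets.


A sawhorse. A 102×952×58 mm beam (x, y, z) sits on two A-frame leg pairs. Each pair is two raked legs of 44×56 mm section (56 mm along y) splaying symmetrically in x. Each leg rises 555 mm vertically over 296 mm of horizontal reach and is 629 mm long along its own axis. Every leg's outer bottom edge rests on the floor and its outer top edge meets a bottom edge of the beam — the left legs (tilting toward +x) meet the beam's −x bottom edge, the right legs (their mirror images, tilting toward −x) meet its +x bottom edge — so the leg tops tuck under the beam, the beam's underside is 555 mm above the floor, and the feet are 694 mm apart outside-to-outside with the beam centred between them. The two leg pairs are set in 57 mm from either end of the beam.
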